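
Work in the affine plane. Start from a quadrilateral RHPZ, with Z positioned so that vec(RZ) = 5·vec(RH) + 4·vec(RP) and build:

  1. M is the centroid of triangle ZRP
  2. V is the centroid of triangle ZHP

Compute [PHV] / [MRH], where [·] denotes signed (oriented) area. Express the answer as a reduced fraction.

Set R = (0, 0), H = (1, 0), P = (0, 1), Z = (5, 4); any affine frame gives the same invariant.
1. M is the centroid of triangle ZRP ⇒ M = (5/3, 5/3)
2. V is the centroid of triangle ZHP ⇒ V = (2, 5/3)
2·[PHV] = 8/3, 2·[MRH] = 5/3
[PHV]:[MRH] = 8/3:5/3 = 8/5

[PHV]:[MRH] = 8/5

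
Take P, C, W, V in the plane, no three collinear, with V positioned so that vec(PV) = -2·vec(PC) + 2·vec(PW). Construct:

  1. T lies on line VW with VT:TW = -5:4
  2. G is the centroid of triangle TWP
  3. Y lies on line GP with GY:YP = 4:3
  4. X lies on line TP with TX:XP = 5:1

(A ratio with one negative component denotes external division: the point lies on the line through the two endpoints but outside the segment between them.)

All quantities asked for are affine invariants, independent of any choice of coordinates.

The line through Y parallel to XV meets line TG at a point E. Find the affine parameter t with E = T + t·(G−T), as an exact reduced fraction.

Work in coordinates with P = (0, 0), C = (1, 0), W = (0, 1), V = (-2, 2).
1. T lies on line VW with VT:TW = -5:4 ⇒ T = (8, -3)
2. G is the centroid of triangle TWP ⇒ G = (8/3, -2/3)
3. Y lies on line GP with GY:YP = 4:3 ⇒ Y = (8/7, -2/7)
4. X lies on line TP with TX:XP = 5:1 ⇒ X = (4/3, -1/2)
through Y parallel to XV: direction (-10/3, 5/2); meets TG at E = (8/35, 2/5)
E = T + t·(G−T) with t = 51/35

t = 51/35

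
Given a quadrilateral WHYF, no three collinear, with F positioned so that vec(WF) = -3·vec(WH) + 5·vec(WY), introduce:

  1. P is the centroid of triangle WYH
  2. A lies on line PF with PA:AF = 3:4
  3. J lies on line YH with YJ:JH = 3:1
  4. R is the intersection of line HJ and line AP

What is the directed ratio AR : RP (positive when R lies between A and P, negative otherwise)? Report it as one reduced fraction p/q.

Choose coordinates W = (0, 0), H = (1, 0), Y = (0, 1), F = (-3, 5).
1. P is the centroid of triangle WYH ⇒ P = (1/3, 1/3)
2. A lies on line PF with PA:AF = 3:4 ⇒ A = (-23/21, 7/3)
3. J lies on line YH with YJ:JH = 3:1 ⇒ J = (3/4, 1/4)
4. R is the intersection of line HJ and line AP ⇒ R = (-1/2, 3/2)
R = A + t·(P−A) with t = 5/12, so AR:RP = t:(1−t) = 5/12:7/12

AR:RP = 5/7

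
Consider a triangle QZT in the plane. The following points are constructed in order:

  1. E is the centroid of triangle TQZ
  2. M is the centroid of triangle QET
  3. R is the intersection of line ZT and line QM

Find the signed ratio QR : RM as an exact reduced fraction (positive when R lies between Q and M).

QR:RM = -9/4

Choose coordinates Q = (0, 0), Z = (1, 0), T = (0, 1).
1. E is the centroid of triangle TQZ ⇒ E = (1/3, 1/3)
2. M is the centroid of triangle QET ⇒ M = (1/9, 4/9)
3. R is the intersection of line ZT and line QM ⇒ R = (1/5, 4/5)
R = Q + t·(M−Q) with t = 9/5, so QR:RM = t:(1−t) = 9/5:-4/5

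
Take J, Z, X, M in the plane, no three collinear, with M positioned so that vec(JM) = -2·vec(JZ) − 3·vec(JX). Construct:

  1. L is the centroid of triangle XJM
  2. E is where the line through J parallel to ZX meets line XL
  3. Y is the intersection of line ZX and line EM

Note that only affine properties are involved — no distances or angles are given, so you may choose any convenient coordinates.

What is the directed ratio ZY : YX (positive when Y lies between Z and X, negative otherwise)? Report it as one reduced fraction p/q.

Choose coordinates J = (0, 0), Z = (1, 0), X = (0, 1), M = (-2, -3).
1. L is the centroid of triangle XJM ⇒ L = (-2/3, -2/3)
2. E is where the line through J parallel to ZX meets line XL ⇒ E = (-2/7, 2/7)
3. Y is the intersection of line ZX and line EM ⇒ Y = (2/35, 33/35)
Y = Z + t·(X−Z) with t = 33/35, so ZY:YX = t:(1−t) = 33/35:2/35

ZY:YX = 33/2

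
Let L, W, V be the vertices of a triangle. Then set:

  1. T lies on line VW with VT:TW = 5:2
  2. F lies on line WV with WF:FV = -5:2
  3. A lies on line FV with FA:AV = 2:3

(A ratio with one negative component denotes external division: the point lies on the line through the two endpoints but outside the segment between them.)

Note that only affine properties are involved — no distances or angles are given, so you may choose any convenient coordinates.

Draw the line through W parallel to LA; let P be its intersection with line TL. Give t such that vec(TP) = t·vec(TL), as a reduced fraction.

Set L = (0, 0), W = (1, 0), V = (0, 1); any affine frame gives the same invariant.
1. T lies on line VW with VT:TW = 5:2 ⇒ T = (5/7, 2/7)
2. F lies on line WV with WF:FV = -5:2 ⇒ F = (-2/3, 5/3)
3. A lies on line FV with FA:AV = 2:3 ⇒ A = (-2/5, 7/5)
through W parallel to LA: direction (-2/5, 7/5); meets TL at P = (35/39, 14/39)
P = T + t·(L−T) with t = -10/39

t = -10/39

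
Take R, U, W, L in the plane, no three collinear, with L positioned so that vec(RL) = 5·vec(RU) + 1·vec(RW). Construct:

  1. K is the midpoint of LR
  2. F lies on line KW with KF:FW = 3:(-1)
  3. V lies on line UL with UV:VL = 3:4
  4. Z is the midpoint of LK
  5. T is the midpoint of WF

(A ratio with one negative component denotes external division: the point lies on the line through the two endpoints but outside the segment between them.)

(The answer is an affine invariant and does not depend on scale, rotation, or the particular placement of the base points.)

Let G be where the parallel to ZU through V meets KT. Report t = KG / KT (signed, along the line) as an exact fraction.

t = -8/91

Set R = (0, 0), U = (1, 0), W = (0, 1), L = (5, 1); any affine frame gives the same invariant.
1. K is the midpoint of LR ⇒ K = (5/2, 1/2)
2. F lies on line KW with KF:FW = 3:(-1) ⇒ F = (-5/4, 5/4)
3. V lies on line UL with UV:VL = 3:4 ⇒ V = (19/7, 3/7)
4. Z is the midpoint of LK ⇒ Z = (15/4, 3/4)
5. T is the midpoint of WF ⇒ T = (-5/8, 9/8)
through V parallel to ZU: direction (-11/4, -3/4); meets KT at G = (505/182, 81/182)
G = K + t·(T−K) with t = -8/91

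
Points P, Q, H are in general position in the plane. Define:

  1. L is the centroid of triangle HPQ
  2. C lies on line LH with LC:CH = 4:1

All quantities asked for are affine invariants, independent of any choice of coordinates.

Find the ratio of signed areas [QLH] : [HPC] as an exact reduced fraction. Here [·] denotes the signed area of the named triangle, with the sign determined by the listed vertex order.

Set P = (0, 0), Q = (1, 0), H = (0, 1); any affine frame gives the same invariant.
1. L is the centroid of triangle HPQ ⇒ L = (1/3, 1/3)
2. C lies on line LH with LC:CH = 4:1 ⇒ C = (1/15, 13/15)
2·[QLH] = -1/3, 2·[HPC] = 1/15
[QLH]:[HPC] = -1/3:1/15 = -5

[QLH]:[HPC] = -5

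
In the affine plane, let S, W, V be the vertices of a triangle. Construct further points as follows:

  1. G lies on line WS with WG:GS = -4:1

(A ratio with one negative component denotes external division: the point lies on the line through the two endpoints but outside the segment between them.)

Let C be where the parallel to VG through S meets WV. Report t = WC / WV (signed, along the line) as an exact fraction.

Choose coordinates S = (0, 0), W = (1, 0), V = (0, 1).
1. G lies on line WS with WG:GS = -4:1 ⇒ G = (-1/3, 0)
through S parallel to VG: direction (-1/3, -1); meets WV at C = (1/4, 3/4)
C = W + t·(V−W) with t = 3/4

t = 3/4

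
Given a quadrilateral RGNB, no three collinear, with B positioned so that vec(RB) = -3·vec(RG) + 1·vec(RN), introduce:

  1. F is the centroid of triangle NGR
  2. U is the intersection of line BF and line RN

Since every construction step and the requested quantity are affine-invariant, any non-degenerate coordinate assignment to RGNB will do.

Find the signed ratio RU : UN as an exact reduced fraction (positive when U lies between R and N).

Work in coordinates with R = (0, 0), G = (1, 0), N = (0, 1), B = (-3, 1).
1. F is the centroid of triangle NGR ⇒ F = (1/3, 1/3)
2. U is the intersection of line BF and line RN ⇒ U = (0, 2/5)
U = R + t·(N−R) with t = 2/5, so RU:UN = t:(1−t) = 2/5:3/5

RU:UN = 2/3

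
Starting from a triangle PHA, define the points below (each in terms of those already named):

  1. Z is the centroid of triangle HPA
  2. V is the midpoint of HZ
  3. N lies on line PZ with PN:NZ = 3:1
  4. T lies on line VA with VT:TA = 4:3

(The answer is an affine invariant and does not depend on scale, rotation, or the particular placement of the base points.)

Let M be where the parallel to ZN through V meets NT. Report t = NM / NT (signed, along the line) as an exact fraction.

t = -7/5

Assign P = (0, 0), H = (1, 0), A = (0, 1) — the answer is frame-independent, so this choice is without loss of generality.
1. Z is the centroid of triangle HPA ⇒ Z = (1/3, 1/3)
2. V is the midpoint of HZ ⇒ V = (2/3, 1/6)
3. N lies on line PZ with PN:NZ = 3:1 ⇒ N = (1/4, 1/4)
4. T lies on line VA with VT:TA = 4:3 ⇒ T = (2/7, 9/14)
through V parallel to ZN: direction (-1/12, -1/12); meets NT at M = (1/5, -3/10)
M = N + t·(T−N) with t = -7/5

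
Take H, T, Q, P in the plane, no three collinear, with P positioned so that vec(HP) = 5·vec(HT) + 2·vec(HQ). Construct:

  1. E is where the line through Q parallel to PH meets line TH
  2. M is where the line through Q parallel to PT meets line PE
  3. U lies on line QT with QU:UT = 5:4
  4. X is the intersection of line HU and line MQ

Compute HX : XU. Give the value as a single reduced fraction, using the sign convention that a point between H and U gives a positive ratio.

HX:XU = -6/5

Assign H = (0, 0), T = (1, 0), Q = (0, 1), P = (5, 2) — the answer is frame-independent, so this choice is without loss of generality.
1. E is where the line through Q parallel to PH meets line TH ⇒ E = (-5/2, 0)
2. M is where the line through Q parallel to PT meets line PE ⇒ M = (-10/7, 2/7)
3. U lies on line QT with QU:UT = 5:4 ⇒ U = (5/9, 4/9)
4. X is the intersection of line HU and line MQ ⇒ X = (10/3, 8/3)
X = H + t·(U−H) with t = 6, so HX:XU = t:(1−t) = 6:-5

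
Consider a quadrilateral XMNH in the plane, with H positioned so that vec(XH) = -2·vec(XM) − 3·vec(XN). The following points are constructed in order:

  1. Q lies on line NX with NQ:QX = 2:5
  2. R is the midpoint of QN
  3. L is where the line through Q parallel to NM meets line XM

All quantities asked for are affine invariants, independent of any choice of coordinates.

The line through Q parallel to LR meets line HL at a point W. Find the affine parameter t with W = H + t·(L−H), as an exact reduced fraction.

Work in coordinates with X = (0, 0), M = (1, 0), N = (0, 1), H = (-2, -3).
1. Q lies on line NX with NQ:QX = 2:5 ⇒ Q = (0, 5/7)
2. R is the midpoint of QN ⇒ R = (0, 6/7)
3. L is where the line through Q parallel to NM meets line XM ⇒ L = (5/7, 0)
through Q parallel to LR: direction (-5/7, 6/7); meets HL at W = (1000/1533, -5/73)
W = H + t·(L−H) with t = 214/219

t = 214/219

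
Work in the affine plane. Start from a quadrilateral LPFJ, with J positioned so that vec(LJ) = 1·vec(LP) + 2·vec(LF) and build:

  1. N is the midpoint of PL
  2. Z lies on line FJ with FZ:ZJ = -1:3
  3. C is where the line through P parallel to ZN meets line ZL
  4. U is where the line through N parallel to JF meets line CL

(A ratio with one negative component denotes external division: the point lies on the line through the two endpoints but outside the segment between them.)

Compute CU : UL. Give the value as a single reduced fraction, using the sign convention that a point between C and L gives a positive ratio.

CU:UL = -5

Set L = (0, 0), P = (1, 0), F = (0, 1), J = (1, 2); any affine frame gives the same invariant.
1. N is the midpoint of PL ⇒ N = (1/2, 0)
2. Z lies on line FJ with FZ:ZJ = -1:3 ⇒ Z = (-1/2, 1/2)
3. C is where the line through P parallel to ZN meets line ZL ⇒ C = (-1, 1)
4. U is where the line through N parallel to JF meets line CL ⇒ U = (1/4, -1/4)
U = C + t·(L−C) with t = 5/4, so CU:UL = t:(1−t) = 5/4:-1/4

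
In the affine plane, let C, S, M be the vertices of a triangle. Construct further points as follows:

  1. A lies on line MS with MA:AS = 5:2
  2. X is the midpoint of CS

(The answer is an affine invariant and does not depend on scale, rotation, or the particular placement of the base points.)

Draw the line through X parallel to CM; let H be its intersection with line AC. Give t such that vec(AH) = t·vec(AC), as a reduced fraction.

Choose coordinates C = (0, 0), S = (1, 0), M = (0, 1).
1. A lies on line MS with MA:AS = 5:2 ⇒ A = (5/7, 2/7)
2. X is the midpoint of CS ⇒ X = (1/2, 0)
through X parallel to CM: direction (0, 1); meets AC at H = (1/2, 1/5)
H = A + t·(C−A) with t = 3/10

t = 3/10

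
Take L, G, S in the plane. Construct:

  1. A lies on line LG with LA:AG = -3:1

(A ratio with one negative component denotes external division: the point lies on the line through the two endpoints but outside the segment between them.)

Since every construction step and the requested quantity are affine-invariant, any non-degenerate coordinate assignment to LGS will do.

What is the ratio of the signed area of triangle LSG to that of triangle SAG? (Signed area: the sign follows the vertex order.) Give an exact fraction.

Choose coordinates L = (0, 0), G = (1, 0), S = (0, 1).
1. A lies on line LG with LA:AG = -3:1 ⇒ A = (3/2, 0)
2·[LSG] = -1, 2·[SAG] = -1/2
[LSG]:[SAG] = -1:-1/2 = 2

[LSG]:[SAG] = 2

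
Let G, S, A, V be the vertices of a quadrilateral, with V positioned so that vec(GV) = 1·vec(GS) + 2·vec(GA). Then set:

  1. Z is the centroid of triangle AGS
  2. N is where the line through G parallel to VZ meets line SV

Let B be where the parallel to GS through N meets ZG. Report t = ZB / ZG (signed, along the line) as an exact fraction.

Choose coordinates G = (0, 0), S = (1, 0), A = (0, 1), V = (1, 2).
1. Z is the centroid of triangle AGS ⇒ Z = (1/3, 1/3)
2. N is where the line through G parallel to VZ meets line SV ⇒ N = (1, 5/2)
through N parallel to GS: direction (1, 0); meets ZG at B = (5/2, 5/2)
B = Z + t·(G−Z) with t = -13/2

t = -13/2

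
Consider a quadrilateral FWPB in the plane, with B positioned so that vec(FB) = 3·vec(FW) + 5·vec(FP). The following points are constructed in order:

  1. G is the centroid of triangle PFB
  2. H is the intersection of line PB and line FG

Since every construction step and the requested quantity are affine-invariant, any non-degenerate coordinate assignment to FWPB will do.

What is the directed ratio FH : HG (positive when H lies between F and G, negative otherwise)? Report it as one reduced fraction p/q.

FH:HG = -3

Set F = (0, 0), W = (1, 0), P = (0, 1), B = (3, 5); any affine frame gives the same invariant.
1. G is the centroid of triangle PFB ⇒ G = (1, 2)
2. H is the intersection of line PB and line FG ⇒ H = (3/2, 3)
H = F + t·(G−F) with t = 3/2, so FH:HG = t:(1−t) = 3/2:-1/2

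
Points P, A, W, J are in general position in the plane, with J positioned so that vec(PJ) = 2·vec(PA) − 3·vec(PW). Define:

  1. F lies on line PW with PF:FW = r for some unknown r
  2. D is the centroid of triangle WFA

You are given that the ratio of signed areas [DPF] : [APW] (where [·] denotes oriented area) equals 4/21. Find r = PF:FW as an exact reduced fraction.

r = 4/3

Set P = (0, 0), A = (1, 0), W = (0, 1), J = (2, -3); any affine frame gives the same invariant.
1. With PF:FW = r, write λ = r/(r+1) so F = P + λ·(W−P); F is affine-linear in λ
2. D is the centroid of triangle WFA ⇒ D is an affine combination of earlier points and hence also affine-linear in λ
Every point depending on F is an affine combination of F and λ-independent points, so each such coordinate is linear in λ; the λ² term in each signed area is a multiple of (W−P)×(W−P) = 0, so 2·[DPF] and 2·[APW] are each linear in λ. Evaluating at λ=0 and λ=1:
  2·[DPF] = -1/3·λ,   2·[APW] = -1
So [DPF]:[APW] = (-1/3·λ) / (-1). Setting this equal to 4/21:
  -1/3·λ = 4/21·(-1)  ⇒  λ = 4/7
Then r = λ/(1−λ) = (4/7)/(3/7) = 4/3. Check: with r = 4/3, F = (0, 4/7) and [DPF]:[APW] = 4/21 as required.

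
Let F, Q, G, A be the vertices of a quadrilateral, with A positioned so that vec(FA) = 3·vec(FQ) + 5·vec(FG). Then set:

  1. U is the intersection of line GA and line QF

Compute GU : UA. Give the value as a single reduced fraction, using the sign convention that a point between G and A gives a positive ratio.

Choose coordinates F = (0, 0), Q = (1, 0), G = (0, 1), A = (3, 5).
1. U is the intersection of line GA and line QF ⇒ U = (-3/4, 0)
U = G + t·(A−G) with t = -1/4, so GU:UA = t:(1−t) = -1/4:5/4

GU:UA = -1/5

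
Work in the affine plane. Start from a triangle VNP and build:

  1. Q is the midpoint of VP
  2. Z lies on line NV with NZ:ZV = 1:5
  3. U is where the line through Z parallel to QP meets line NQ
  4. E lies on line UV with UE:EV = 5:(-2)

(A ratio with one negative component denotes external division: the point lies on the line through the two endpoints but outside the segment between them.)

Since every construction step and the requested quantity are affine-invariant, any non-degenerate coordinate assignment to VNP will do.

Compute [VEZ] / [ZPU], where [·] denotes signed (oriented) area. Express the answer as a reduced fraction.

Work in coordinates with V = (0, 0), N = (1, 0), P = (0, 1).
1. Q is the midpoint of VP ⇒ Q = (0, 1/2)
2. Z lies on line NV with NZ:ZV = 1:5 ⇒ Z = (5/6, 0)
3. U is where the line through Z parallel to QP meets line NQ ⇒ U = (5/6, 1/12)
4. E lies on line UV with UE:EV = 5:(-2) ⇒ E = (-5/9, -1/18)
2·[VEZ] = 5/108, 2·[ZPU] = -5/72
[VEZ]:[ZPU] = 5/108:-5/72 = -2/3

[VEZ]:[ZPU] = -2/3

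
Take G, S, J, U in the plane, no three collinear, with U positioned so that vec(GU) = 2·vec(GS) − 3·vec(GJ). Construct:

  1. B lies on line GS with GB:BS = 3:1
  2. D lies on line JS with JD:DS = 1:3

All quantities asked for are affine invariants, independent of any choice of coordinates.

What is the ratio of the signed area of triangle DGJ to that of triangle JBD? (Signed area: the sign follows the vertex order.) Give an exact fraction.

Work in coordinates with G = (0, 0), S = (1, 0), J = (0, 1), U = (2, -3).
1. B lies on line GS with GB:BS = 3:1 ⇒ B = (3/4, 0)
2. D lies on line JS with JD:DS = 1:3 ⇒ D = (1/4, 3/4)
2·[DGJ] = -1/4, 2·[JBD] = 1/16
[DGJ]:[JBD] = -1/4:1/16 = -4

[DGJ]:[JBD] = -4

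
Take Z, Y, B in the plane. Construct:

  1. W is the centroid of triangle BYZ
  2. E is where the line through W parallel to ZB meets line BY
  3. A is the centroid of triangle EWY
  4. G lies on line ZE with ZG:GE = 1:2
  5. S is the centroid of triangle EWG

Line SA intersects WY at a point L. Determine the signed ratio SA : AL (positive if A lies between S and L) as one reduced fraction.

Choose coordinates Z = (0, 0), Y = (1, 0), B = (0, 1).
1. W is the centroid of triangle BYZ ⇒ W = (1/3, 1/3)
2. E is where the line through W parallel to ZB meets line BY ⇒ E = (1/3, 2/3)
3. A is the centroid of triangle EWY ⇒ A = (5/9, 1/3)
4. G lies on line ZE with ZG:GE = 1:2 ⇒ G = (1/9, 2/9)
5. S is the centroid of triangle EWG ⇒ S = (7/27, 11/27)
line SA meets WY at L = (1/9, 4/9)
A = S + t·(L−S) with t = -2, so SA:AL = -2:3

SA:AL = -2/3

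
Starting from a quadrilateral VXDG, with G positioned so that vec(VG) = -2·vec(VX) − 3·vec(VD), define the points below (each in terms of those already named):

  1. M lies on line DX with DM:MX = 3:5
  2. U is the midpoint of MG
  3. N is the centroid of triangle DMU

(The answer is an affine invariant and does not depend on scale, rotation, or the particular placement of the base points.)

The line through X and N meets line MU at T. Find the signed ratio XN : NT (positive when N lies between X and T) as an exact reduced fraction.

Work in coordinates with V = (0, 0), X = (1, 0), D = (0, 1), G = (-2, -3).
1. M lies on line DX with DM:MX = 3:5 ⇒ M = (3/8, 5/8)
2. U is the midpoint of MG ⇒ U = (-13/16, -19/16)
3. N is the centroid of triangle DMU ⇒ N = (-7/48, 7/48)
line XN meets MU at T = (13/288, 35/288)
N = X + t·(T−X) with t = 6/5, so XN:NT = 6/5:-1/5

XN:NT = -6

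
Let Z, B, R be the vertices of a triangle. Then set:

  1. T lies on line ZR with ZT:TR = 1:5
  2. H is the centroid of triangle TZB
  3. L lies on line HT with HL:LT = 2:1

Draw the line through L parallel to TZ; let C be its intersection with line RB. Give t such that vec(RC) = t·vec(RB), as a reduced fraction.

t = 1/9

Choose coordinates Z = (0, 0), B = (1, 0), R = (0, 1).
1. T lies on line ZR with ZT:TR = 1:5 ⇒ T = (0, 1/6)
2. H is the centroid of triangle TZB ⇒ H = (1/3, 1/18)
3. L lies on line HT with HL:LT = 2:1 ⇒ L = (1/9, 7/54)
through L parallel to TZ: direction (0, -1/6); meets RB at C = (1/9, 8/9)
C = R + t·(B−R) with t = 1/9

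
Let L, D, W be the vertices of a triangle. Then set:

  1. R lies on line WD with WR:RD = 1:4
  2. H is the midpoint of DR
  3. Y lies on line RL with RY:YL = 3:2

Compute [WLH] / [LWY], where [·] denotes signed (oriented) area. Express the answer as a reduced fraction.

[WLH]:[LWY] = -15/2

Assign L = (0, 0), D = (1, 0), W = (0, 1) — the answer is frame-independent, so this choice is without loss of generality.
1. R lies on line WD with WR:RD = 1:4 ⇒ R = (1/5, 4/5)
2. H is the midpoint of DR ⇒ H = (3/5, 2/5)
3. Y lies on line RL with RY:YL = 3:2 ⇒ Y = (2/25, 8/25)
2·[WLH] = 3/5, 2·[LWY] = -2/25
[WLH]:[LWY] = 3/5:-2/25 = -15/2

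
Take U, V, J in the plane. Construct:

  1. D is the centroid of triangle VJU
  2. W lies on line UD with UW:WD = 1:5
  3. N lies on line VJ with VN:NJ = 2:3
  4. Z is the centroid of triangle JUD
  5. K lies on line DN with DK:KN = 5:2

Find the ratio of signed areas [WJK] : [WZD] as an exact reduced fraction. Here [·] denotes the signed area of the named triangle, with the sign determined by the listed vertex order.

Choose coordinates U = (0, 0), V = (1, 0), J = (0, 1).
1. D is the centroid of triangle VJU ⇒ D = (1/3, 1/3)
2. W lies on line UD with UW:WD = 1:5 ⇒ W = (1/18, 1/18)
3. N lies on line VJ with VN:NJ = 2:3 ⇒ N = (3/5, 2/5)
4. Z is the centroid of triangle JUD ⇒ Z = (1/9, 4/9)
5. K lies on line DN with DK:KN = 5:2 ⇒ K = (11/21, 8/21)
2·[WJK] = -29/63, 2·[WZD] = -5/54
[WJK]:[WZD] = -29/63:-5/54 = 174/35

[WJK]:[WZD] = 174/35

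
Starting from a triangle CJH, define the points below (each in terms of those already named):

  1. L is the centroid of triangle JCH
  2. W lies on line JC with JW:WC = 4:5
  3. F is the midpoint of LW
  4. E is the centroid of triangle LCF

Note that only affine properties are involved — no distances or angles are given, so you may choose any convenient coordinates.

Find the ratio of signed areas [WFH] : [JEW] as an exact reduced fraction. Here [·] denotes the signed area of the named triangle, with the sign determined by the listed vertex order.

[WFH]:[JEW] = -1/4

Set C = (0, 0), J = (1, 0), H = (0, 1); any affine frame gives the same invariant.
1. L is the centroid of triangle JCH ⇒ L = (1/3, 1/3)
2. W lies on line JC with JW:WC = 4:5 ⇒ W = (5/9, 0)
3. F is the midpoint of LW ⇒ F = (4/9, 1/6)
4. E is the centroid of triangle LCF ⇒ E = (7/27, 1/6)
2·[WFH] = -1/54, 2·[JEW] = 2/27
[WFH]:[JEW] = -1/54:2/27 = -1/4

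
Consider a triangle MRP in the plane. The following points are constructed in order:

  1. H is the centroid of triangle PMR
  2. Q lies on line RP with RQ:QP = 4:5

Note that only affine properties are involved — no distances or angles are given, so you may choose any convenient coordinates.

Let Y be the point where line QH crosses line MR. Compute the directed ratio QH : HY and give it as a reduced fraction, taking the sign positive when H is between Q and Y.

Choose coordinates M = (0, 0), R = (1, 0), P = (0, 1).
1. H is the centroid of triangle PMR ⇒ H = (1/3, 1/3)
2. Q lies on line RP with RQ:QP = 4:5 ⇒ Q = (5/9, 4/9)
line QH meets MR at Y = (-1/3, 0)
H = Q + t·(Y−Q) with t = 1/4, so QH:HY = 1/4:3/4

QH:HY = 1/3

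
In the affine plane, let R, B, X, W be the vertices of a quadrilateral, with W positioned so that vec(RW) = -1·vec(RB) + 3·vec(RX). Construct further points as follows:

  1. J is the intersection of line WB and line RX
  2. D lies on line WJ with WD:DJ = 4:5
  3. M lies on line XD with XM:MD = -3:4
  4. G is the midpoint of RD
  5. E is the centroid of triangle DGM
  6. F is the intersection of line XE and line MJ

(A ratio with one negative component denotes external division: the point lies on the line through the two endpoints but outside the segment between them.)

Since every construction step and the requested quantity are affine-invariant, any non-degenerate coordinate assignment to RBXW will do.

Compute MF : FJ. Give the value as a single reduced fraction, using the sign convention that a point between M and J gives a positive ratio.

Choose coordinates R = (0, 0), B = (1, 0), X = (0, 1), W = (-1, 3).
1. J is the intersection of line WB and line RX ⇒ J = (0, 3/2)
2. D lies on line WJ with WD:DJ = 4:5 ⇒ D = (-5/9, 7/3)
3. M lies on line XD with XM:MD = -3:4 ⇒ M = (5/3, -3)
4. G is the midpoint of RD ⇒ G = (-5/18, 7/6)
5. E is the centroid of triangle DGM ⇒ E = (5/18, 1/6)
6. F is the intersection of line XE and line MJ ⇒ F = (-5/3, 6)
F = M + t·(J−M) with t = 2, so MF:FJ = t:(1−t) = 2:-1

MF:FJ = -2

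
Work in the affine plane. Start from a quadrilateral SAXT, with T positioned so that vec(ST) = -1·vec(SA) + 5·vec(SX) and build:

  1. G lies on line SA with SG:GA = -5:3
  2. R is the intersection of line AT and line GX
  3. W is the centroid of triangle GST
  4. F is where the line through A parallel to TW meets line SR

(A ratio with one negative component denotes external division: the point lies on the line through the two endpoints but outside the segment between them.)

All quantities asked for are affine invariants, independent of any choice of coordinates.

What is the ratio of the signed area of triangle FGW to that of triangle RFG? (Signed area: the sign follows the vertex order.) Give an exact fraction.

Assign S = (0, 0), A = (1, 0), X = (0, 1), T = (-1, 5) — the answer is frame-independent, so this choice is without loss of generality.
1. G lies on line SA with SG:GA = -5:3 ⇒ G = (5/2, 0)
2. R is the intersection of line AT and line GX ⇒ R = (5/7, 5/7)
3. W is the centroid of triangle GST ⇒ W = (1/2, 5/3)
4. F is where the line through A parallel to TW meets line SR ⇒ F = (20/29, 20/29)
2·[FGW] = 95/58, 2·[RFG] = 25/406
[FGW]:[RFG] = 95/58:25/406 = 133/5

[FGW]:[RFG] = 133/5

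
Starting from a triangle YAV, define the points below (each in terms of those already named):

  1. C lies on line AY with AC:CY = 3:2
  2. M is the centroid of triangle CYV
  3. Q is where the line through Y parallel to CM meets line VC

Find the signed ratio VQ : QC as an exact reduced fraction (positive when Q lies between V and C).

VQ:QC = -2

Assign Y = (0, 0), A = (1, 0), V = (0, 1) — the answer is frame-independent, so this choice is without loss of generality.
1. C lies on line AY with AC:CY = 3:2 ⇒ C = (2/5, 0)
2. M is the centroid of triangle CYV ⇒ M = (2/15, 1/3)
3. Q is where the line through Y parallel to CM meets line VC ⇒ Q = (4/5, -1)
Q = V + t·(C−V) with t = 2, so VQ:QC = t:(1−t) = 2:-1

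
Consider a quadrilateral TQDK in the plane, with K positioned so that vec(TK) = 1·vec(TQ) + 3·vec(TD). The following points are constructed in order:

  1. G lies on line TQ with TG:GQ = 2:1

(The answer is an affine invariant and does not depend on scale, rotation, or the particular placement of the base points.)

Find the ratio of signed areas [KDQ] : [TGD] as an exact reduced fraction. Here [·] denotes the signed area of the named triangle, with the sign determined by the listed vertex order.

Work in coordinates with T = (0, 0), Q = (1, 0), D = (0, 1), K = (1, 3).
1. G lies on line TQ with TG:GQ = 2:1 ⇒ G = (2/3, 0)
2·[KDQ] = 3, 2·[TGD] = 2/3
[KDQ]:[TGD] = 3:2/3 = 9/2

[KDQ]:[TGD] = 9/2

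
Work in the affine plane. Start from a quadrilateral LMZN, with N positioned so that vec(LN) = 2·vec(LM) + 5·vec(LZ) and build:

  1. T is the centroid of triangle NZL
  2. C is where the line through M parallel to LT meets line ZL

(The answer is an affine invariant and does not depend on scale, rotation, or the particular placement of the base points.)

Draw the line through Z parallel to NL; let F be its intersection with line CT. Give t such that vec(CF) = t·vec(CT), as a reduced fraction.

t = 6/5

Choose coordinates L = (0, 0), M = (1, 0), Z = (0, 1), N = (2, 5).
1. T is the centroid of triangle NZL ⇒ T = (2/3, 2)
2. C is where the line through M parallel to LT meets line ZL ⇒ C = (0, -3)
through Z parallel to NL: direction (-2, -5); meets CT at F = (4/5, 3)
F = C + t·(T−C) with t = 6/5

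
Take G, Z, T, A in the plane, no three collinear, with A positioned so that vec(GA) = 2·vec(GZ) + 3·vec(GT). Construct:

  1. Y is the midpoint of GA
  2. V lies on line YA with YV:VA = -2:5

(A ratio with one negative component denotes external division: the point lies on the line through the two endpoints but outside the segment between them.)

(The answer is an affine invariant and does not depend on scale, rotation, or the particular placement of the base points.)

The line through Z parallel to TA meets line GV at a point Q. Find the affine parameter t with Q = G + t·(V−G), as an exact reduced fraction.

Set G = (0, 0), Z = (1, 0), T = (0, 1), A = (2, 3); any affine frame gives the same invariant.
1. Y is the midpoint of GA ⇒ Y = (1, 3/2)
2. V lies on line YA with YV:VA = -2:5 ⇒ V = (1/3, 1/2)
through Z parallel to TA: direction (2, 2); meets GV at Q = (-2, -3)
Q = G + t·(V−G) with t = -6

t = -6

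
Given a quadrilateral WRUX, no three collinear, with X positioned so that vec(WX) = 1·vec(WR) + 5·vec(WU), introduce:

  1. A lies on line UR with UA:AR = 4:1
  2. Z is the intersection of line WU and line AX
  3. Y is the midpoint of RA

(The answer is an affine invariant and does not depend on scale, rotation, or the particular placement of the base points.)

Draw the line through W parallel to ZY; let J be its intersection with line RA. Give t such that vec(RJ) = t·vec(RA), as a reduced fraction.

Choose coordinates W = (0, 0), R = (1, 0), U = (0, 1), X = (1, 5).
1. A lies on line UR with UA:AR = 4:1 ⇒ A = (4/5, 1/5)
2. Z is the intersection of line WU and line AX ⇒ Z = (0, -19)
3. Y is the midpoint of RA ⇒ Y = (9/10, 1/10)
through W parallel to ZY: direction (9/10, 191/10); meets RA at J = (9/200, 191/200)
J = R + t·(A−R) with t = 191/40

t = 191/40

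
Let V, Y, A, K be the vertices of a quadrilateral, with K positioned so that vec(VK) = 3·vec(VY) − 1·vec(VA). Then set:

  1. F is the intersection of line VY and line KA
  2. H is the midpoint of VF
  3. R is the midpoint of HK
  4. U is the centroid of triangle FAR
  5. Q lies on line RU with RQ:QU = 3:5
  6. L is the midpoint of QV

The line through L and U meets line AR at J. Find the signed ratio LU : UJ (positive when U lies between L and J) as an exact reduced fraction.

Work in coordinates with V = (0, 0), Y = (1, 0), A = (0, 1), K = (3, -1).
1. F is the intersection of line VY and line KA ⇒ F = (3/2, 0)
2. H is the midpoint of VF ⇒ H = (3/4, 0)
3. R is the midpoint of HK ⇒ R = (15/8, -1/2)
4. U is the centroid of triangle FAR ⇒ U = (9/8, 1/6)
5. Q lies on line RU with RQ:QU = 3:5 ⇒ Q = (51/32, -1/4)
6. L is the midpoint of QV ⇒ L = (51/64, -1/8)
line LU meets AR at J = (165/152, 5/38)
U = L + t·(J−L) with t = 133/117, so LU:UJ = 133/117:-16/117

LU:UJ = -133/16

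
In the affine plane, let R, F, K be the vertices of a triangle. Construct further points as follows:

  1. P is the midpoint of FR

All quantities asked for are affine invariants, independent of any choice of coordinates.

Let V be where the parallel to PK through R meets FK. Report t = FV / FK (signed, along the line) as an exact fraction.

t = 2

Choose coordinates R = (0, 0), F = (1, 0), K = (0, 1).
1. P is the midpoint of FR ⇒ P = (1/2, 0)
through R parallel to PK: direction (-1/2, 1); meets FK at V = (-1, 2)
V = F + t·(K−F) with t = 2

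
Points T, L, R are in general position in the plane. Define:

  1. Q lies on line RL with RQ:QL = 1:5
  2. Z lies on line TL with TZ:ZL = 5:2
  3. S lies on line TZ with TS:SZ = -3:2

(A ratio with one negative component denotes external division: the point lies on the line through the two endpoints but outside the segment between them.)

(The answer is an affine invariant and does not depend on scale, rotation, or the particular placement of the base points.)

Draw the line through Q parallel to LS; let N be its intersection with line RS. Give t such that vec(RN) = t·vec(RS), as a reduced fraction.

t = 1/6

Set T = (0, 0), L = (1, 0), R = (0, 1); any affine frame gives the same invariant.
1. Q lies on line RL with RQ:QL = 1:5 ⇒ Q = (1/6, 5/6)
2. Z lies on line TL with TZ:ZL = 5:2 ⇒ Z = (5/7, 0)
3. S lies on line TZ with TS:SZ = -3:2 ⇒ S = (15/7, 0)
through Q parallel to LS: direction (8/7, 0); meets RS at N = (5/14, 5/6)
N = R + t·(S−R) with t = 1/6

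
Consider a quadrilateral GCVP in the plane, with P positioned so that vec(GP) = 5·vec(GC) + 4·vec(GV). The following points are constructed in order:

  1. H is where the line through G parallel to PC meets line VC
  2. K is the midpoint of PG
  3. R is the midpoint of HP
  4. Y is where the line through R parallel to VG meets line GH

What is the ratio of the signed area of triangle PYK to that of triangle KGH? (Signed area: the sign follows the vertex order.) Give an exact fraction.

[PYK]:[KGH] = -11/2

Assign G = (0, 0), C = (1, 0), V = (0, 1), P = (5, 4) — the answer is frame-independent, so this choice is without loss of generality.
1. H is where the line through G parallel to PC meets line VC ⇒ H = (1/2, 1/2)
2. K is the midpoint of PG ⇒ K = (5/2, 2)
3. R is the midpoint of HP ⇒ R = (11/4, 9/4)
4. Y is where the line through R parallel to VG meets line GH ⇒ Y = (11/4, 11/4)
2·[PYK] = 11/8, 2·[KGH] = -1/4
[PYK]:[KGH] = 11/8:-1/4 = -11/2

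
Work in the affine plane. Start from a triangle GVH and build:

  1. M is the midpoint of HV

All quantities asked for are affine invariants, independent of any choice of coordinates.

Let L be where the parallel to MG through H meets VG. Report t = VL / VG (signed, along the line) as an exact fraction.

Work in coordinates with G = (0, 0), V = (1, 0), H = (0, 1).
1. M is the midpoint of HV ⇒ M = (1/2, 1/2)
through H parallel to MG: direction (-1/2, -1/2); meets VG at L = (-1, 0)
L = V + t·(G−V) with t = 2

t = 2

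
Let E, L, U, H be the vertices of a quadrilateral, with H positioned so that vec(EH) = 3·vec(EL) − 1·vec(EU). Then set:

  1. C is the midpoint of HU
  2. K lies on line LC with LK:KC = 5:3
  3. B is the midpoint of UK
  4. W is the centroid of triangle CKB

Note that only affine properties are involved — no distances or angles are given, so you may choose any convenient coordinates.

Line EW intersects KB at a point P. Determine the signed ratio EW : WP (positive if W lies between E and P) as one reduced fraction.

EW:WP = -22

Set E = (0, 0), L = (1, 0), U = (0, 1), H = (3, -1); any affine frame gives the same invariant.
1. C is the midpoint of HU ⇒ C = (3/2, 0)
2. K lies on line LC with LK:KC = 5:3 ⇒ K = (21/16, 0)
3. B is the midpoint of UK ⇒ B = (21/32, 1/2)
4. W is the centroid of triangle CKB ⇒ W = (37/32, 1/6)
line EW meets KB at P = (777/704, 7/44)
W = E + t·(P−E) with t = 22/21, so EW:WP = 22/21:-1/21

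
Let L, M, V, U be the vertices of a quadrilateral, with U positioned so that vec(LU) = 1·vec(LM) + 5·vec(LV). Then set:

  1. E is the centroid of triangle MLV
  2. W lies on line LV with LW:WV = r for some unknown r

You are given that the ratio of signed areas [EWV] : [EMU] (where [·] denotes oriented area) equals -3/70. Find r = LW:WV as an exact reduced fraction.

Work in coordinates with L = (0, 0), M = (1, 0), V = (0, 1), U = (1, 5).
1. E is the centroid of triangle MLV ⇒ E = (1/3, 1/3)
2. With LW:WV = r, write λ = r/(r+1) so W = L + λ·(V−L); W is affine-linear in λ
Every point depending on W is an affine combination of W and λ-independent points, so each such coordinate is linear in λ; the λ² term in each signed area is a multiple of (V−L)×(V−L) = 0, so 2·[EWV] and 2·[EMU] are each linear in λ. Evaluating at λ=0 and λ=1:
  2·[EWV] = 1/3·λ − 1/3,   2·[EMU] = 10/3
So [EWV]:[EMU] = (1/3·λ − 1/3) / (10/3). Setting this equal to -3/70:
  1/3·λ − 1/3 = -3/70·(10/3)  ⇒  λ = 4/7
Then r = λ/(1−λ) = (4/7)/(3/7) = 4/3. Check: with r = 4/3, W = (0, 4/7) and [EWV]:[EMU] = -3/70 as required.

r = 4/3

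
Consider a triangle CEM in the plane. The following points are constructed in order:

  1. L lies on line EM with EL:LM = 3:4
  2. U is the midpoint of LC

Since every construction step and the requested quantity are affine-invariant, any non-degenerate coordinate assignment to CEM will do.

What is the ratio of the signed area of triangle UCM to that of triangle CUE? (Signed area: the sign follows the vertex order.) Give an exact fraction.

Work in coordinates with C = (0, 0), E = (1, 0), M = (0, 1).
1. L lies on line EM with EL:LM = 3:4 ⇒ L = (4/7, 3/7)
2. U is the midpoint of LC ⇒ U = (2/7, 3/14)
2·[UCM] = -2/7, 2·[CUE] = -3/14
[UCM]:[CUE] = -2/7:-3/14 = 4/3

[UCM]:[CUE] = 4/3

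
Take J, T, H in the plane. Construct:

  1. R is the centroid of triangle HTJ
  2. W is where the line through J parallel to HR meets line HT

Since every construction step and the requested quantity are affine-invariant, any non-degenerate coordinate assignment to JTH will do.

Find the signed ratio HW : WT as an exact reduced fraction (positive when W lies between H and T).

HW:WT = -1/2

Set J = (0, 0), T = (1, 0), H = (0, 1); any affine frame gives the same invariant.
1. R is the centroid of triangle HTJ ⇒ R = (1/3, 1/3)
2. W is where the line through J parallel to HR meets line HT ⇒ W = (-1, 2)
W = H + t·(T−H) with t = -1, so HW:WT = t:(1−t) = -1:2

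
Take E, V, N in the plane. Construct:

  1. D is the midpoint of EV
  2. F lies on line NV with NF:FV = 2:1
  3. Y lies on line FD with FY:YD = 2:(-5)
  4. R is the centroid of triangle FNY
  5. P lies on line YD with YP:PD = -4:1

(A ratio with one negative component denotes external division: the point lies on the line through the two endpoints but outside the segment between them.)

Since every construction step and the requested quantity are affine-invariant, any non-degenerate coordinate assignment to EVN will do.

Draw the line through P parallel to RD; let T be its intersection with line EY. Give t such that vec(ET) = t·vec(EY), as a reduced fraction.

Work in coordinates with E = (0, 0), V = (1, 0), N = (0, 1).
1. D is the midpoint of EV ⇒ D = (1/2, 0)
2. F lies on line NV with NF:FV = 2:1 ⇒ F = (2/3, 1/3)
3. Y lies on line FD with FY:YD = 2:(-5) ⇒ Y = (7/9, 5/9)
4. R is the centroid of triangle FNY ⇒ R = (13/27, 17/27)
5. P lies on line YD with YP:PD = -4:1 ⇒ P = (11/27, -5/27)
through P parallel to RD: direction (1/54, -17/27); meets EY at T = (287/729, 205/729)
T = E + t·(Y−E) with t = 41/81

t = 41/81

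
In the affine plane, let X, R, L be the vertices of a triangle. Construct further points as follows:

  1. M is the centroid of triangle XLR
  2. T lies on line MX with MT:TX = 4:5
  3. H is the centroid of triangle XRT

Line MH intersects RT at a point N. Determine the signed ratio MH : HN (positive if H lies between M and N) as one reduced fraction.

MH:HN = -17/5

Work in coordinates with X = (0, 0), R = (1, 0), L = (0, 1).
1. M is the centroid of triangle XLR ⇒ M = (1/3, 1/3)
2. T lies on line MX with MT:TX = 4:5 ⇒ T = (5/27, 5/27)
3. H is the centroid of triangle XRT ⇒ H = (32/81, 5/81)
line MH meets RT at N = (173/459, 65/459)
H = M + t·(N−M) with t = 17/12, so MH:HN = 17/12:-5/12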